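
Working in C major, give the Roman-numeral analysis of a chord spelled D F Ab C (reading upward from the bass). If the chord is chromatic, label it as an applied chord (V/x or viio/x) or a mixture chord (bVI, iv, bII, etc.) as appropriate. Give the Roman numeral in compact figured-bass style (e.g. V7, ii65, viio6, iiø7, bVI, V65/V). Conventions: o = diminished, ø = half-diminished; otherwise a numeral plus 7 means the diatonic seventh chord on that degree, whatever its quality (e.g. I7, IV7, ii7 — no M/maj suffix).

Stacked in thirds the chord is D-F-Ab-C: a half-diminished seventh chord on D.
D is the second degree of C major. This is the half-diminished supertonic seventh, borrowed from the parallel minor.

iiø7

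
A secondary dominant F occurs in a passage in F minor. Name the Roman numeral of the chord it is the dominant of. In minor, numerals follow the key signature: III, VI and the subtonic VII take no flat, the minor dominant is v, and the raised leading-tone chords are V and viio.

iv

The chord is a major triad on F.
A dominant resolves down a perfect fifth: F → Bb. In F minor, Bb is scale degree 4, i.e. iv.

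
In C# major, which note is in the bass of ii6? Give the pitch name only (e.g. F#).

ii in C# major has root D#; the chord is D#-F#-A#.
The figure 6 means first inversion — the third is in the bass.

F#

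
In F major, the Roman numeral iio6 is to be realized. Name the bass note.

Bb

iio in F major has root G; the chord is G-Bb-Db.
The figure 6 means first inversion — the third is in the bass.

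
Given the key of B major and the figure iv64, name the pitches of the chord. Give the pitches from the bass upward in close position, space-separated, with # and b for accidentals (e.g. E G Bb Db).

iv64 is the minor subdominant, borrowed from the parallel minor. In B major that root is E.
So the chord is E-G-B.
The figured bass 64 indicates second inversion, placing the fifth (B) in the bass: B-E-G.

B E G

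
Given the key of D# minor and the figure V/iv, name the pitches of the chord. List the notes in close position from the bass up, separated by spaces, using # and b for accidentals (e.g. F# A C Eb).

D# F## A#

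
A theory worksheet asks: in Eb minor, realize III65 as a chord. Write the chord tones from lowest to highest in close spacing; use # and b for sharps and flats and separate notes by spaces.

Bb Db F Gb

In Eb minor, the mediant is Gb, and the diatonic chord built there is a major seventh chord.
Stacking thirds from Gb gives Gb-Bb-Db-F.
The figured bass 65 indicates first inversion, placing the third (Bb) in the bass: Bb-Db-F-Gb.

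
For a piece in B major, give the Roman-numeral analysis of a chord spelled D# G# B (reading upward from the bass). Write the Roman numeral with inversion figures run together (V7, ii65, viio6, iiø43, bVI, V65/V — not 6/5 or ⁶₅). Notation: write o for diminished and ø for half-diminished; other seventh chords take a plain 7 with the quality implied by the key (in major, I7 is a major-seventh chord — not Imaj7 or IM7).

vi64

The pitches G#-B-D# form a minor triad rooted on G#.
In B major, G# is the submediant; the diatonic minor triad there is vi.
With D# in the bass the chord is in second inversion, so the figured bass is 64.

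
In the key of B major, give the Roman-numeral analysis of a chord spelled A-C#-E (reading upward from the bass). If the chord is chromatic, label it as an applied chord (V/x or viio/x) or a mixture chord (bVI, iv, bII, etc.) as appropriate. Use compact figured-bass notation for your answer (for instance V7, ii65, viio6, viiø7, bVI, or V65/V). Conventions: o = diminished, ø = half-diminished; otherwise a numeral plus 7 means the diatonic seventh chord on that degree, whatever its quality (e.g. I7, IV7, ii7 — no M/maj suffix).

bVII

The pitches A-C#-E form a major triad rooted on A.
A is the lowered seventh degree of B major (diatonic 7 would be A#). This is a major triad on the lowered seventh degree (the subtonic), borrowed from the parallel minor.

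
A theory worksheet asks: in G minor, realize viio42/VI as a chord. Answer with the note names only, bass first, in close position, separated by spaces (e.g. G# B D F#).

The slash marks an applied leading-tone chord: viio of VI. In G minor, VI is Eb, so the leading tone to it is D, a half step below.
Building a fully diminished seventh chord on D gives D-F-Ab-Cb.
The figured bass 42 indicates third inversion, placing the seventh (Cb) in the bass: Cb-D-F-Ab.

Cb D F Ab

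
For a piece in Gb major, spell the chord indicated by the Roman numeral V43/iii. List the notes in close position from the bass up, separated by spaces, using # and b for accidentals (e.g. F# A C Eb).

C Eb F A

The slash means an applied dominant: we want the dominant of iii. In Gb major, iii is Bb minor, and its dominant is built on F.
Building a dominant seventh chord on F gives F-A-C-Eb.
The figured bass 43 indicates second inversion, placing the fifth (C) in the bass: C-Eb-F-A.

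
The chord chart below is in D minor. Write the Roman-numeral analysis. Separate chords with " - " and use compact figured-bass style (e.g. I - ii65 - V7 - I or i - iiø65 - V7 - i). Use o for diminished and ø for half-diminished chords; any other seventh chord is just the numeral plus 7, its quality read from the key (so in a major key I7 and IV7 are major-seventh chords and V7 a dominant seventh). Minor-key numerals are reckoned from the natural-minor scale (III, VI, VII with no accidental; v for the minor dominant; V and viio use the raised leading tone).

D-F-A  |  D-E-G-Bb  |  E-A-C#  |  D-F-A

D-F-A: root D is the tonic; minor triad there is i.
D-E-G-Bb has root E, degree 2 in D minor, so iiø42.
E-A-C# has root A, degree 5 in D minor, so V64.
D-F-A: root D is the tonic; minor triad there is i.

i - iiø42 - V64 - i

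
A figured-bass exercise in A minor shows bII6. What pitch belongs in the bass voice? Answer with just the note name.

D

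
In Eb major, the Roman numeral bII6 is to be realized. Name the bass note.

Ab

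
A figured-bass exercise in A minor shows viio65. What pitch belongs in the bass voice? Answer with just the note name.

B

viio in A minor has root G#; the chord is G#-B-D-F.
The figure 65 means first inversion — the third is in the bass.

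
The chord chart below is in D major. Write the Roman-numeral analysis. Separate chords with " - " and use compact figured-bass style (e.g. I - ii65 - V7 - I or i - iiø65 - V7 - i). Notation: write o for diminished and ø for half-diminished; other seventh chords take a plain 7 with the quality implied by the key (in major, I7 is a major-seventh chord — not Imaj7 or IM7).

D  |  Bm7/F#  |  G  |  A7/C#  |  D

I - vi43 - IV - V65 - I

D has root D, degree 1 in D major, so I.
Bm7/F#: minor seventh chord on B = scale degree 6 → vi43.
G: major triad on G = scale degree 4 → IV.
A7/C#: dominant seventh chord on A = scale degree 5 → V65.
D: major triad on D = scale degree 1 → I.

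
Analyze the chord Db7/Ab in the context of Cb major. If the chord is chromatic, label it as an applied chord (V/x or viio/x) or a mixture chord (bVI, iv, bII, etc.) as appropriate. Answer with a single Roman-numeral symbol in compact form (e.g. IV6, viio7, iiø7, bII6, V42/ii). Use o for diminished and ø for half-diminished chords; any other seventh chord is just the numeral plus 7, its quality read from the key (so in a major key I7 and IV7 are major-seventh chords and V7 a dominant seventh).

V43/V

Stacked in thirds the chord is Db-F-Ab-Cb: a dominant seventh chord on Db.
Db is not a diatonic chord root with this quality in Cb major, but it lies a perfect fifth above Gb (V), so the chord functions as an applied dominant of V.
With Ab in the bass the chord is in second inversion, so the figured bass is 43.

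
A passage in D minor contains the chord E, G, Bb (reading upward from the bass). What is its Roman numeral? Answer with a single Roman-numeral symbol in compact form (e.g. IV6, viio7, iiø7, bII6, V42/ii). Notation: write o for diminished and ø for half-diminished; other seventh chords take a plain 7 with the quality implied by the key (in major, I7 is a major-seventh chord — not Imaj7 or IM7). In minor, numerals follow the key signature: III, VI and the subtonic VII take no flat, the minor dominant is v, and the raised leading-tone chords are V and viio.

Stacked in thirds the chord is E-G-Bb: a diminished triad on E.
In D minor, E is the supertonic; the diatonic diminished triad there is iio.

iio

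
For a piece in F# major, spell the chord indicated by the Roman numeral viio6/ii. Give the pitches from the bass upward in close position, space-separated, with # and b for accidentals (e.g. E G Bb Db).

The slash marks an applied leading-tone chord: viio of ii. In F# major, ii is G#, so the leading tone to it is F##, a half step below.
Building a diminished triad on F## gives F##-A#-C#.
With the 6 figure the chord is in first inversion; from the bass A# upward in close position it reads A#-C#-F##.

A# C# F##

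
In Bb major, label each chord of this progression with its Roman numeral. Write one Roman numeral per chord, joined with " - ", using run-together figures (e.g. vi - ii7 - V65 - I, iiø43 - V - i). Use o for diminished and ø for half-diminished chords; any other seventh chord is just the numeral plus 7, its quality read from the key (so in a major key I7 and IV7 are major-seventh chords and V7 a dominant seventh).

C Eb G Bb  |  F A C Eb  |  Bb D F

ii7 - V7 - I

C-Eb-G-Bb: minor seventh chord on C = scale degree 2 → ii7.
F-A-C-Eb: root F is the dominant; dominant seventh chord there is V7.
Bb-D-F: root Bb is the tonic; major triad there is I.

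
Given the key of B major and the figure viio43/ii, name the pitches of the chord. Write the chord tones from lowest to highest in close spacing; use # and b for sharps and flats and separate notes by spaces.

F# A B# D#

viio43/ii is a secondary leading-tone chord. The target ii is C# in B major; the applied chord is rooted a semitone below, on B#.
Building a fully diminished seventh chord on B# gives B#-D#-F#-A.
The figured bass 43 indicates second inversion, placing the fifth (F#) in the bass: F#-A-B#-D#.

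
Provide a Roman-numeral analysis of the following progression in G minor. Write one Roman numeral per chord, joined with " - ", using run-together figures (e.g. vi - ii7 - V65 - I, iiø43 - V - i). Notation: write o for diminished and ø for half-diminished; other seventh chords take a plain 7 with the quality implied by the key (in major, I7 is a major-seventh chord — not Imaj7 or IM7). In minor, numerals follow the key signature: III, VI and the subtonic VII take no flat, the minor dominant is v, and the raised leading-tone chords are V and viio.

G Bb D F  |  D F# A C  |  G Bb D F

i7 - V7 - i7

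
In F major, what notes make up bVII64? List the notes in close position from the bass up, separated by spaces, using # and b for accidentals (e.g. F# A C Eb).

Bb Eb G

bVII64 is a major triad on the lowered seventh degree (the subtonic), borrowed from the parallel minor. In F major that root is Eb.
So the chord is Eb-G-Bb.
The figured bass 64 indicates second inversion, placing the fifth (Bb) in the bass: Bb-Eb-G.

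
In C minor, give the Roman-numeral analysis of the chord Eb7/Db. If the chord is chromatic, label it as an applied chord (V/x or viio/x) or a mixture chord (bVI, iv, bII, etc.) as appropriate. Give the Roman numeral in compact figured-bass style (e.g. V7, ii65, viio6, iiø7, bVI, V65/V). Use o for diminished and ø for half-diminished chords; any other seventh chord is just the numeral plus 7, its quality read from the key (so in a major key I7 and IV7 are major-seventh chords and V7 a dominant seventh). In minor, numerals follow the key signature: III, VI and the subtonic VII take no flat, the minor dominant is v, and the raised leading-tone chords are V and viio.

V42/VI

The pitches Eb-G-Bb-Db form a dominant seventh chord rooted on Eb.
Eb is not a diatonic chord root with this quality in C minor, but it lies a perfect fifth above Ab (VI), so the chord functions as an applied dominant of VI.
With Db in the bass the chord is in third inversion, so the figured bass is 42.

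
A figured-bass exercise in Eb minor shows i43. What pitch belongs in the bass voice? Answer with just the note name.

Bb

i in Eb minor has root Eb; the chord is Eb-Gb-Bb-Db.
The figure 43 means second inversion — the fifth is in the bass.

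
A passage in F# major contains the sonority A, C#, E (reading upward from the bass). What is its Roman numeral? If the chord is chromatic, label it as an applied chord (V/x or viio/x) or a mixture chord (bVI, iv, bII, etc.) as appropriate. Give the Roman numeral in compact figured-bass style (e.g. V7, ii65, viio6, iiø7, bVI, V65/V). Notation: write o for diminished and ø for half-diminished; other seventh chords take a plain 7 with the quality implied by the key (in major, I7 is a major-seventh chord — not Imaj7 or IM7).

The pitches A-C#-E form a major triad rooted on A.
A is the lowered third degree of F# major (diatonic 3 would be A#). This is a major triad on the lowered third degree, borrowed from the parallel minor.

bIII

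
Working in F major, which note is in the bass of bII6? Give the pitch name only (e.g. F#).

bII in F major has root Gb; the chord is Gb-Bb-Db.
The figure 6 means first inversion — the third is in the bass.

Bb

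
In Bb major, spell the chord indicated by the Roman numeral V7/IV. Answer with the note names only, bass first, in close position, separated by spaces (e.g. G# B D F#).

Bb D F Ab

V7/IV is a secondary dominant — the dominant seventh of IV. IV in Bb major is Eb, so the applied chord's root is Bb, a perfect fifth above.
Building a dominant seventh chord on Bb gives Bb-D-F-Ab.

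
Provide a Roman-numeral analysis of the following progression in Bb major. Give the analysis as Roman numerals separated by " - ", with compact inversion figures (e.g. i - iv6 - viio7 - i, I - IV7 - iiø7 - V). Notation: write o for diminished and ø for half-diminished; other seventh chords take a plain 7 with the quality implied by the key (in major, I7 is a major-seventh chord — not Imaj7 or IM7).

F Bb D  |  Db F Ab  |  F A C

F-Bb-D: root Bb is the tonic; major triad there is I64.
Db-F-Ab: major triad on Db — chromatic; bIII (borrowed from the parallel minor).
F-A-C: major triad on F = scale degree 5 → V.

I64 - bIII - V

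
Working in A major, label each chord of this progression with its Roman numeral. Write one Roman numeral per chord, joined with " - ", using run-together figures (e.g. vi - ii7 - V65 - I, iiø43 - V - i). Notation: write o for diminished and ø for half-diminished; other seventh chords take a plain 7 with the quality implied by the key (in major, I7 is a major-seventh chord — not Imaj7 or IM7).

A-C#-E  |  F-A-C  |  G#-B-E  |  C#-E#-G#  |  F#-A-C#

A-C#-E has root A, degree 1 in A major, so I.
F-A-C is non-diatonic — bVI, a mixture chord from A minor.
G#-B-E: root E is the dominant; major triad there is V6.
C#-E#-G# is the secondary dominant of vi (major triad on C#): V/vi.
F#-A-C#: minor triad on F# = scale degree 6 → vi.

I - bVI - V6 - V/vi - vi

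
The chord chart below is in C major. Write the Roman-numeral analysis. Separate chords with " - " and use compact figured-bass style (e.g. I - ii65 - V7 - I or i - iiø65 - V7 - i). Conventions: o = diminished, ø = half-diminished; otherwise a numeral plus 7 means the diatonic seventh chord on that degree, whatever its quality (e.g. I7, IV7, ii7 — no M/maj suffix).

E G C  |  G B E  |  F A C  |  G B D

E-G-C: root C is the tonic; major triad there is I6.
G-B-E: minor triad on E = scale degree 3 → iii6.
F-A-C: major triad on F = scale degree 4 → IV.
G-B-D: major triad on G = scale degree 5 → V.

I6 - iii6 - IV - V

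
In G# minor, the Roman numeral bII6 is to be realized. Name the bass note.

C#

bII in G# minor has root A; the chord is A-C#-E.
The figure 6 means first inversion — the third is in the bass.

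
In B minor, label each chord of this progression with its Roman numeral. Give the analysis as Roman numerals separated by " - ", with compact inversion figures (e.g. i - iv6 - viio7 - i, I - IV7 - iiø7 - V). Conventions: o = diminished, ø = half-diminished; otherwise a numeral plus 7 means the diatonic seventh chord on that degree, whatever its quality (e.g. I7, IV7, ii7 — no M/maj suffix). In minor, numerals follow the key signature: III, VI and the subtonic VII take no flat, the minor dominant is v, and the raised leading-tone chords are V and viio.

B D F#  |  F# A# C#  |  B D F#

i - V - i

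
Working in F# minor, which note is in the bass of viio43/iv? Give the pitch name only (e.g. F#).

E

The applied chord viio43/iv is rooted on A#: A#-C#-E-G.
The figure 43 means second inversion — the fifth is in the bass.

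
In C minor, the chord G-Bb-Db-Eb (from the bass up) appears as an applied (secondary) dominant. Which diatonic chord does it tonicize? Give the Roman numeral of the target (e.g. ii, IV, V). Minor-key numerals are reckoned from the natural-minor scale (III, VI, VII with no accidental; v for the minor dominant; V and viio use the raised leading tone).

The chord is a dominant seventh chord on Eb.
A dominant resolves down a perfect fifth: Eb → Ab. In C minor, Ab is scale degree 6, i.e. VI.

VI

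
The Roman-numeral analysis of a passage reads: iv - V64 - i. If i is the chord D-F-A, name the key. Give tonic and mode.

i is given as D-F-A — a minor triad with root D.
If D is scale degree 1 and the mode makes that degree carry a minor triad, the tonic is D and the mode is minor.

D minor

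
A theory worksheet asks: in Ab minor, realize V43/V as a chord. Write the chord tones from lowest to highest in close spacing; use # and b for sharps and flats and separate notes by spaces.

F Ab Bb D

V43/V is a secondary dominant — the dominant seventh of V. V in Ab minor is Eb, so the applied chord's root is Bb, a perfect fifth above.
Building a dominant seventh chord on Bb gives Bb-D-F-Ab.
The figured bass 43 indicates second inversion, placing the fifth (F) in the bass: F-Ab-Bb-D.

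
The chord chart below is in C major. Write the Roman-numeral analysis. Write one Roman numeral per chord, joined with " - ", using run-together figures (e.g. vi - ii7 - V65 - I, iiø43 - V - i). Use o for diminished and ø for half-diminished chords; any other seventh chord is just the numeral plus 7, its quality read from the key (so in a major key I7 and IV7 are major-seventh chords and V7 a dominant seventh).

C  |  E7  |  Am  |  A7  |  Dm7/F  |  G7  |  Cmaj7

C has root C, degree 1 in C major, so I.
E7: a dominant seventh chord on E, the applied dominant of vi → V7/vi.
Am: root A is the submediant; minor triad there is vi.
A7: chromatic; A is V of ii, so V7/ii.
Dm7/F: root D is the supertonic; minor seventh chord there is ii65.
G7: root G is the dominant; dominant seventh chord there is V7.
Cmaj7 has root C, degree 1 in C major, so I7.

I - V7/vi - vi - V7/ii - ii65 - V7 - I7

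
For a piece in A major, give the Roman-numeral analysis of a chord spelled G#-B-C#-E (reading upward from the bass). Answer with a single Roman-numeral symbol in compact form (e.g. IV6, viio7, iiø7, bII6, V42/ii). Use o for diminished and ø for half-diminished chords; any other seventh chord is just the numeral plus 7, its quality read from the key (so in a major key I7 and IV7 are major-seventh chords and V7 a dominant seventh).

Stacked in thirds the chord is C#-E-G#-B: a minor seventh chord on C#.
C# is scale degree 3 in A major, and a minor seventh chord on that degree is written iii7.
With G# in the bass the chord is in second inversion, so the figured bass is 43.

iii43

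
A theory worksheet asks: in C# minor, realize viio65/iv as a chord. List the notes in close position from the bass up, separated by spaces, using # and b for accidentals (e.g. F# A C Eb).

The slash marks an applied leading-tone chord: viio of iv. In C# minor, iv is F#, so the leading tone to it is E#, a half step below.
Building a fully diminished seventh chord on E# gives E#-G#-B-D.
With the 65 figure the chord is in first inversion; from the bass G# upward in close position it reads G#-B-D-E#.

G# B D E#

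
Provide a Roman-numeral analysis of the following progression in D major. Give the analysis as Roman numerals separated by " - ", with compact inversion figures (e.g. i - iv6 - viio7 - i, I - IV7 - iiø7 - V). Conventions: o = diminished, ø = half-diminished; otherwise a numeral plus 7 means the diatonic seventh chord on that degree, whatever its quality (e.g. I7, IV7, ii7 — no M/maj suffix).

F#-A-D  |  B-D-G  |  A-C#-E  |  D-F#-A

F#-A-D has root D, degree 1 in D major, so I6.
B-D-G has root G, degree 4 in D major, so IV6.
A-C#-E has root A, degree 5 in D major, so V.
D-F#-A has root D, degree 1 in D major, so I.

I6 - IV6 - V - I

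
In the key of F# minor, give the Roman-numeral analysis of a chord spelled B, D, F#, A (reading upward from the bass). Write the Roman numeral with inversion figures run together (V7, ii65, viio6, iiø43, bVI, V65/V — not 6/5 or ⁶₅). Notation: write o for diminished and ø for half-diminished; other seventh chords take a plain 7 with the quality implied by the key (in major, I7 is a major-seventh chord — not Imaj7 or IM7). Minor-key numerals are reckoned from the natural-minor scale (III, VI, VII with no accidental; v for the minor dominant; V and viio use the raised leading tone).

iv7

The pitches B-D-F#-A form a minor seventh chord rooted on B.
In F# minor, B is the subdominant; the diatonic minor seventh chord there is iv7.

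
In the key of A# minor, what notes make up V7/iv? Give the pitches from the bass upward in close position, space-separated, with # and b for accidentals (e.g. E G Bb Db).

A# C## E# G#

The slash means an applied dominant: we want the dominant of iv. In A# minor, iv is D# minor, and its dominant is built on A#.
Building a dominant seventh chord on A# gives A#-C##-E#-G#.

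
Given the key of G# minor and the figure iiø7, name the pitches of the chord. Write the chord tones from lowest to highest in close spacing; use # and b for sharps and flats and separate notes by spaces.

A# C# E G#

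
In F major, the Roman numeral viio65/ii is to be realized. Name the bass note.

The applied chord viio65/ii is rooted on F#: F#-A-C-Eb.
The figure 65 means first inversion — the third is in the bass.

A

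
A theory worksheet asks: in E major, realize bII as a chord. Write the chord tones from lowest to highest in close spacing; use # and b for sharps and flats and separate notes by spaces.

Scale degree 2 in E major is F#; lowering it a half step gives F. bII is the Neapolitan chord — a major triad on the lowered second degree.
So the chord is F-A-C.

F A C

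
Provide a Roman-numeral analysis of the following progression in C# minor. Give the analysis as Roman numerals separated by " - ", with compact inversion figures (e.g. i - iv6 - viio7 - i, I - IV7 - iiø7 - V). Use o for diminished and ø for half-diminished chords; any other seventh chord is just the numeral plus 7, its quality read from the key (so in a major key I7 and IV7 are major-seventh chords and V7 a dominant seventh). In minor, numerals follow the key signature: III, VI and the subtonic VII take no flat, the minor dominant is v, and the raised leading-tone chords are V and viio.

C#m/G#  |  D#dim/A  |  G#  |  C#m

i64 - iio64 - V - i

C#m/G# has root C#, degree 1 in C# minor, so i64.
D#dim/A: root D# is the supertonic; diminished triad there is iio64.
G#: root G# is the dominant; major triad there is V.
C#m: root C# is the tonic; minor triad there is i.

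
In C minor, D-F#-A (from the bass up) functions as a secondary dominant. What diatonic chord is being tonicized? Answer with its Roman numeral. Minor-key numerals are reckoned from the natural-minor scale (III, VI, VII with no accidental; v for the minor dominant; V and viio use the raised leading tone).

The chord is a major triad on D.
A dominant resolves down a perfect fifth: D → G. In C minor, G is scale degree 5, i.e. V.

V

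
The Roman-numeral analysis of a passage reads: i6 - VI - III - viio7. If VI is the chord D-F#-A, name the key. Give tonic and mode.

F# minor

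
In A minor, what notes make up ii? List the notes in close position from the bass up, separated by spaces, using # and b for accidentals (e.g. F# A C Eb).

B D F#

ii is the minor supertonic, borrowed from the parallel major (the Dorian ii). In A minor that root is B.
So the chord is B-D-F#.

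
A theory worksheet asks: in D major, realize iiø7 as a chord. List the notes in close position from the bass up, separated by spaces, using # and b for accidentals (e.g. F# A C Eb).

Scale degree 2 in D major is E; here the chord built on it is altered to a half-diminished seventh chord. iiø7 is the half-diminished supertonic seventh, borrowed from the parallel minor.
So the chord is E-G-Bb-D.

E G Bb D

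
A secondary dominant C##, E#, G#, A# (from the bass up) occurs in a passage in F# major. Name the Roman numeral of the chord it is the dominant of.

vi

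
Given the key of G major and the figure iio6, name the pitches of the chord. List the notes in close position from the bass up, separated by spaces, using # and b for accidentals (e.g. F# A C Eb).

iio6 is the diminished supertonic triad, borrowed from the parallel minor. In G major that root is A.
So the chord is A-C-Eb.
With the 6 figure the chord is in first inversion; from the bass C upward in close position it reads C-Eb-A.

C Eb A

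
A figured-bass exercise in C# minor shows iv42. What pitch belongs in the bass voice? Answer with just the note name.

E

iv in C# minor has root F#; the chord is F#-A-C#-E.
The figure 42 means third inversion — the seventh is in the bass.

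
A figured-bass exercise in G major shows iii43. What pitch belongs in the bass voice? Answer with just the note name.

iii in G major has root B; the chord is B-D-F#-A.
The figure 43 means second inversion — the fifth is in the bass.

F#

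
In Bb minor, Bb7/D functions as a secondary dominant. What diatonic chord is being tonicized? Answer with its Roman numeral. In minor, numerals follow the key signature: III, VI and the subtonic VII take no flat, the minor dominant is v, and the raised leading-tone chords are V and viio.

iv

The chord is a dominant seventh chord on Bb.
A dominant resolves down a perfect fifth: Bb → Eb. In Bb minor, Eb is scale degree 4, i.e. iv.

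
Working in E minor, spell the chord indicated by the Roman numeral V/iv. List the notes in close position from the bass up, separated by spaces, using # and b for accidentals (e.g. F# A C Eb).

E G# B

V/iv is a secondary dominant — the dominant triad of iv. iv in E minor is A, so the applied chord's root is E, a perfect fifth above.
Building a major triad on E gives E-G#-B.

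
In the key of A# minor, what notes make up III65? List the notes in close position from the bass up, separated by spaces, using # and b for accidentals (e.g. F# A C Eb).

In A# minor, scale degree 3 is C#, and the diatonic chord built there is a major seventh chord.
That chord is spelled C#-E#-G#-B#.
With the 65 figure the chord is in first inversion; from the bass E# upward in close position it reads E#-G#-B#-C#.

E# G# B# C#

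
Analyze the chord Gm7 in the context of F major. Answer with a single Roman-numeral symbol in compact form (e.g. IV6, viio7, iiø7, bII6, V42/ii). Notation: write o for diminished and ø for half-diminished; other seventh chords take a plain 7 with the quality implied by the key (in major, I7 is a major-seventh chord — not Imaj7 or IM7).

ii7

The pitches G-Bb-D-F form a minor seventh chord rooted on G.
G is scale degree 2 in F major, and a minor seventh chord on that degree is written ii7.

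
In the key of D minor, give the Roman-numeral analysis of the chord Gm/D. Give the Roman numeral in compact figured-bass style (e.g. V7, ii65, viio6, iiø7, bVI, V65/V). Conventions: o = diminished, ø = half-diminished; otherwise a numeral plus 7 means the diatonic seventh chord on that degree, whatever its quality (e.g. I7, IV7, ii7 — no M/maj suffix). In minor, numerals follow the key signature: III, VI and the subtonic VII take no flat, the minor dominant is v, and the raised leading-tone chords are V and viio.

iv64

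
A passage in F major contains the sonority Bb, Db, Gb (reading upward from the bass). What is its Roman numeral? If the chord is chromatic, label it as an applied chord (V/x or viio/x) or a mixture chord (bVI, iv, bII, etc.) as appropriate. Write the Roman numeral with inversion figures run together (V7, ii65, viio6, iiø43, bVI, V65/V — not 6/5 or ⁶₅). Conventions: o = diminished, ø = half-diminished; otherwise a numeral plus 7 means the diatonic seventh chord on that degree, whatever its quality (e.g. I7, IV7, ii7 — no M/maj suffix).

bII6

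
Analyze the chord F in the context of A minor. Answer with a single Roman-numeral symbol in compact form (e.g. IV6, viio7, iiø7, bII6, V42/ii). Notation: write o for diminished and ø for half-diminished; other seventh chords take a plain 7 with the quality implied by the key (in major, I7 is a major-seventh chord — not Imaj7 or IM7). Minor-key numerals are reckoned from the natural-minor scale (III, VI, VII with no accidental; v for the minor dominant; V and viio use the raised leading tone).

VI

Stacked in thirds the chord is F-A-C: a major triad on F.
F is scale degree 6 in A minor, and a major triad on that degree is written VI.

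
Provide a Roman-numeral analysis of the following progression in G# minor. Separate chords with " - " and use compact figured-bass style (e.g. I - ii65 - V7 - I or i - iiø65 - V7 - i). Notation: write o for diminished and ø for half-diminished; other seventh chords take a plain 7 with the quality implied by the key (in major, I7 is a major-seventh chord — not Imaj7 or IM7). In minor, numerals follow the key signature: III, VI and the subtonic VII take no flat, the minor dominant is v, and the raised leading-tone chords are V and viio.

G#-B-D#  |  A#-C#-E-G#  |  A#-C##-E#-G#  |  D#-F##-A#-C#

i - iiø7 - V7/V - V7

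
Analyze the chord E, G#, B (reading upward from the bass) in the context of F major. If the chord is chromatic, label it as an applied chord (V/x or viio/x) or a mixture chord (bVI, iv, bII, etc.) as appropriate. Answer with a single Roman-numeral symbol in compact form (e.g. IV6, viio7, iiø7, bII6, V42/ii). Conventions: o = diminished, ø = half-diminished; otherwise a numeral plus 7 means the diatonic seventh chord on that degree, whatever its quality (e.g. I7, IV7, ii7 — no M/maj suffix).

The pitches E-G#-B form a major triad rooted on E.
E is not a diatonic chord root with this quality in F major, but it lies a perfect fifth above A (iii), so the chord functions as an applied dominant of iii.

V/iii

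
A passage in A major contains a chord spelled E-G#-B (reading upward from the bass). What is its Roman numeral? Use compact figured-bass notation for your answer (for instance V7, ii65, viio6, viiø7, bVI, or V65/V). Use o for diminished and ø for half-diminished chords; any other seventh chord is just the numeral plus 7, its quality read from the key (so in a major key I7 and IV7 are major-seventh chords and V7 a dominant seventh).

Stacked in thirds the chord is E-G#-B: a major triad on E.
E is scale degree 5 in A major, and a major triad on that degree is written V.

V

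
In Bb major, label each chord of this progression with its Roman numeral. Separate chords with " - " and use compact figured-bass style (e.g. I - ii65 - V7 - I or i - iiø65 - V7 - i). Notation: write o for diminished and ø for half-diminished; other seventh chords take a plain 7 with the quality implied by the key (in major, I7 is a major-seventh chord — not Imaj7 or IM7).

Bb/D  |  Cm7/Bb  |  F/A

I6 - ii42 - V6

Bb/D: root Bb is the tonic; major triad there is I6.
Cm7/Bb: minor seventh chord on C = scale degree 2 → ii42.
F/A: root F is the dominant; major triad there is V6.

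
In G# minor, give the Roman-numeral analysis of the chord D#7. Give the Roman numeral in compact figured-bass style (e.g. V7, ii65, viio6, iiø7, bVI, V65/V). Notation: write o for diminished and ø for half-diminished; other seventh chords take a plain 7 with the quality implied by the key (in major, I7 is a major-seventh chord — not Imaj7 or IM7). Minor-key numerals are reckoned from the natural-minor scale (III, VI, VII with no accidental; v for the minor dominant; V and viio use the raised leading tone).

The pitches D#-F##-A#-C# form a dominant seventh chord rooted on D#.
In G# minor, D# is the dominant; the diatonic dominant seventh chord there is V7.

V7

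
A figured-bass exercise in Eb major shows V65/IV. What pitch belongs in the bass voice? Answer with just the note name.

The applied chord V65/IV is rooted on Eb: Eb-G-Bb-Db.
The figure 65 means first inversion — the third is in the bass.

G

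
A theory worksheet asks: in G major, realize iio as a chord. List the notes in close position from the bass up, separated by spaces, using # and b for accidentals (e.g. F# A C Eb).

A C Eb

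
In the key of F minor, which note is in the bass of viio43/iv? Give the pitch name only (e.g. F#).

The applied chord viio43/iv is rooted on A: A-C-Eb-Gb.
The figure 43 means second inversion — the fifth is in the bass.

Eb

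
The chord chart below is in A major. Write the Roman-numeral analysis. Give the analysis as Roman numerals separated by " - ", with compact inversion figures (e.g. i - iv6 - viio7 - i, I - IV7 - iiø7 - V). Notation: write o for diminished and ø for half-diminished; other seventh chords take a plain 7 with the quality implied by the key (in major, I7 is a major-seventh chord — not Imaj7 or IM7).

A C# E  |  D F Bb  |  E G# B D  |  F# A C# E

I - bII6 - V7 - vi7

A-C#-E: root A is the tonic; major triad there is I.
D-F-Bb: major triad on Bb — chromatic; Bb is the lowered second degree, so this is the Neapolitan sixth, bII6 (third, D, in the bass — hence the 6).
E-G#-B-D has root E, degree 5 in A major, so V7.
F#-A-C#-E has root F#, degree 6 in A major, so vi7.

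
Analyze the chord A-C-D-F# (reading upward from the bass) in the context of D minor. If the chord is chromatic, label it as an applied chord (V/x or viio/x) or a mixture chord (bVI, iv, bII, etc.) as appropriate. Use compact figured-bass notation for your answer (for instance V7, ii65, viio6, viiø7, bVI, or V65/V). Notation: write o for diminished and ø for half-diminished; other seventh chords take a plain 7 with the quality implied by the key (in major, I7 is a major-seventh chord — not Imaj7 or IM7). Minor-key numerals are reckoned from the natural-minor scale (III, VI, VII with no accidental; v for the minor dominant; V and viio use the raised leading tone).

V43/iv

Stacked in thirds the chord is D-F#-A-C: a dominant seventh chord on D.
D is not a diatonic chord root with this quality in D minor, but it lies a perfect fifth above G (iv), so the chord functions as an applied dominant of iv.
With A in the bass the chord is in second inversion, so the figured bass is 43.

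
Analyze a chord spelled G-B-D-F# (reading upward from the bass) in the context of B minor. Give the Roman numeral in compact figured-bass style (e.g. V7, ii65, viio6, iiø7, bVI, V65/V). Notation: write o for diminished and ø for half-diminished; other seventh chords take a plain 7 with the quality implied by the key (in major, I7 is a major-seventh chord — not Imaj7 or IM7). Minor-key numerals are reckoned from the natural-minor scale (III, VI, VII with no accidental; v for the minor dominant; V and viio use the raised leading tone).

The pitches G-B-D-F# form a major seventh chord rooted on G.
G is scale degree 6 in B minor, and a major seventh chord on that degree is written VI7.

VI7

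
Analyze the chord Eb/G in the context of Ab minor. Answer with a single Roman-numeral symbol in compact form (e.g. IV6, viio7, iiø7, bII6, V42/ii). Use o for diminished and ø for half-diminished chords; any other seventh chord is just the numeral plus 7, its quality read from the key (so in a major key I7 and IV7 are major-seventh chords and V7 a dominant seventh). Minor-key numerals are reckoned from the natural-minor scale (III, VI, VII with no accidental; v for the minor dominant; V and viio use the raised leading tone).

V6

The pitches Eb-G-Bb form a major triad rooted on Eb.
Eb is scale degree 5 in Ab minor, and a major triad on that degree is written V.
With G in the bass the chord is in first inversion, so the figured bass is 6.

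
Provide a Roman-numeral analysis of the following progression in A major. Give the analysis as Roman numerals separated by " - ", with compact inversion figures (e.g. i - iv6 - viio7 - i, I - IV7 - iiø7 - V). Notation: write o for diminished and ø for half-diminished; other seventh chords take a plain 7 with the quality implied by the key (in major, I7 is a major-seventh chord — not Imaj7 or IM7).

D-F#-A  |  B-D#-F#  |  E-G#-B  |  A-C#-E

D-F#-A has root D, degree 4 in A major, so IV.
B-D#-F#: chromatic; B is V of V, so V/V.
E-G#-B: root E is the dominant; major triad there is V.
A-C#-E: root A is the tonic; major triad there is I.

IV - V/V - V - I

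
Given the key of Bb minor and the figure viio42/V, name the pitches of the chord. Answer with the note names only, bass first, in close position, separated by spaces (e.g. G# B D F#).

viio42/V is a secondary leading-tone chord. The target V is F in Bb minor; the applied chord is rooted a semitone below, on E.
Building a fully diminished seventh chord on E gives E-G-Bb-Db.
The figured bass 42 indicates third inversion, placing the seventh (Db) in the bass: Db-E-G-Bb.

Db E G Bb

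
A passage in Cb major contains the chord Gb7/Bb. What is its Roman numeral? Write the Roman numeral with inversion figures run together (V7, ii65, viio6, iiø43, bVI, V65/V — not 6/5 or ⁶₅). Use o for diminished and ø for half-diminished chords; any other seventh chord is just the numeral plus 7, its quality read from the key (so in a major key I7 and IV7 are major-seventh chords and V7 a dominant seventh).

V65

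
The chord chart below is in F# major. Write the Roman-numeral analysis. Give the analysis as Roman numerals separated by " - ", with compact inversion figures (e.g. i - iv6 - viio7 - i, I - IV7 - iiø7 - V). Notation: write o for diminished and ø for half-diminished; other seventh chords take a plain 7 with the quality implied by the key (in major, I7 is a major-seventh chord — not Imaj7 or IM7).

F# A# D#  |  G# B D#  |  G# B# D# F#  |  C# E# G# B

F#-A#-D#: minor triad on D# = scale degree 6 → vi6.
G#-B-D#: minor triad on G# = scale degree 2 → ii.
G#-B#-D#-F#: chromatic; G# is V of V, so V7/V.
C#-E#-G#-B has root C#, degree 5 in F# major, so V7.

vi6 - ii - V7/V - V7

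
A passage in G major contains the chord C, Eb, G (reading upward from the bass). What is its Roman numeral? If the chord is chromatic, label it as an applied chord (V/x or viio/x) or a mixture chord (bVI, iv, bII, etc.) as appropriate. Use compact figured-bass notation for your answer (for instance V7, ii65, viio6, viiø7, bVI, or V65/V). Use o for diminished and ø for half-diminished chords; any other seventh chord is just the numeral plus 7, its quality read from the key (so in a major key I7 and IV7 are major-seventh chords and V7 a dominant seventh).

iv

The pitches C-Eb-G form a minor triad rooted on C.
C is the fourth degree of G major. This is the minor subdominant, borrowed from the parallel minor.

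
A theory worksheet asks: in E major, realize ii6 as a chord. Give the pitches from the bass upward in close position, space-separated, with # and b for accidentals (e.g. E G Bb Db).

A C# F#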